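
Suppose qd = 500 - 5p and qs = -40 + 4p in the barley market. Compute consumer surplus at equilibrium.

Equilibrium: 500 - 5p = -40 + 4p gives p* = 60, q* = 200.
Demand choke price (qd = 0): p = 100.
CS = ½(100 − 60)(200) = 4000.

Consumer surplus = 4000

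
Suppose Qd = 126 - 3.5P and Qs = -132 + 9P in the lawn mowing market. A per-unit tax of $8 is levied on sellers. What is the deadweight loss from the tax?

Pre-tax equilibrium: P* = 20.64, Q* = 53.76.
Tax on sellers shifts supply to Qs = -132 + 9(P − 8) = -204 + 9P.
126 - 3.5P = -204 + 9P gives buyer price Pb = 26.4; sellers receive Ps = 26.4 − 8 = 18.4.
New quantity: Q = 126 − 3.5(26.4) = 33.6.
DWL = ½ × 8 × (53.76 − 33.6) = 80.64.

Deadweight loss = 80.64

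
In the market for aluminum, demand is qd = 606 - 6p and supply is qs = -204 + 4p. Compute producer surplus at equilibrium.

Equilibrium: 606 - 6p = -204 + 4p gives p* = 81, q* = 120.
Supply starts at p = 51 (where qs = 0).
PS = ½(81 − 51)(120) = 1800.

Producer surplus = 1800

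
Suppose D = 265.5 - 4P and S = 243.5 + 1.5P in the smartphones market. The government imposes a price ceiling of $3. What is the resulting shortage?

Equilibrium price would be P* = 4, so the ceiling at 3 binds.
At P = 3: D = 265.5 − 4(3) = 253.5, S = 243.5 + 1.5(3) = 248.
Shortage = 253.5 − 248 = 5.5.

Shortage = 5.5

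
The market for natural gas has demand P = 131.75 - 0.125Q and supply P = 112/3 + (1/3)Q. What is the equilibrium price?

Set the two price expressions equal: 131.75 - 0.125Q = 112/3 + (1/3)Q.
1133/12 = (11/24)Q, so Q* = 206.
P* = 131.75 − (0.125)(206) = 106.

P* = 106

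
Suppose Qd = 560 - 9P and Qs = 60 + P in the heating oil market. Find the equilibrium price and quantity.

Set Qd = Qs: 560 - 9P = 60 + P.
500 = 10P, so P* = 50.
Q* = 560 − 9(50) = 110.

P* = 50, Q* = 110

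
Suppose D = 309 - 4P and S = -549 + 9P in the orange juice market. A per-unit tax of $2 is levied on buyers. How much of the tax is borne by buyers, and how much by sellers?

Buyers bear 18/13, sellers bear 8/13

Pre-tax equilibrium: P* = 66, Q* = 45.
Tax on buyers shifts demand to D = 309 − 4(P + 2) = 301 - 4P.
301 - 4P = -549 + 9P gives seller price Ps = 850/13; buyers pay Pb = 850/13 + 2 = 876/13.
New quantity: Q = 309 − 4(876/13) = 513/13.
Buyer burden = 876/13 − 66 = 18/13; seller burden = 66 − 850/13 = 8/13.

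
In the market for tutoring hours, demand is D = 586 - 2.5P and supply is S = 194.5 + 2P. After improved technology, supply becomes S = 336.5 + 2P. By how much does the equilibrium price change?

ΔP = -284/9

Original equilibrium: P* = 87, Q* = 368.5.
New equilibrium: 586 - 2.5P = 336.5 + 2P, so 249.5 = 4.5P and P' = 499/9; Q' = 586 − 2.5(499/9) = 8053/18.
Change in price: 499/9 − 87 = -284/9.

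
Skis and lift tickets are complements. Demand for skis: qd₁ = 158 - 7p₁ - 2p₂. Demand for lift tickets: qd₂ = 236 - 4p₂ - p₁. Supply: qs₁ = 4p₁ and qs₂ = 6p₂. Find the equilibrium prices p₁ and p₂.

p₁ = 277/27, p₂ = 1219/54

Market 1: 158 - 7p₁ - 2p₂ = 4p₁ → 11p₁ + 2p₂ = 158.
Market 2: 10p₂ + p₁ = 236.
Eliminating p₂: 10×(1) − 2×(2) gives 108p₁ = 1108, so p₁ = 277/27.
Back-substitute into (2): p₂ = (236 − 1×277/27) / 10 = 1219/54.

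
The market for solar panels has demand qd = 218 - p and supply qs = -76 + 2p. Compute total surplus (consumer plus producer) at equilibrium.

Total surplus = 10800

Equilibrium: 218 - p = -76 + 2p gives p* = 98, q* = 120.
Demand choke price: p = 218; supply starts at p = 38.
CS = ½(218 − 98)(120) = 7200; PS = ½(98 − 38)(120) = 3600.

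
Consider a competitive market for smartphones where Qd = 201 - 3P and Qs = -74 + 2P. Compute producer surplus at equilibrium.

Equilibrium: 201 - 3P = -74 + 2P gives P* = 55, Q* = 36.
Supply starts at P = 37 (where Qs = 0).
PS = ½(55 − 37)(36) = 324.

Producer surplus = 324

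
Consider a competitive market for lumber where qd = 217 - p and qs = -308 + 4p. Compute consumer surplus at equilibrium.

Equilibrium: 217 - p = -308 + 4p gives p* = 105, q* = 112.
Demand choke price (qd = 0): p = 217.
CS = ½(217 − 105)(112) = 6272.

Consumer surplus = 6272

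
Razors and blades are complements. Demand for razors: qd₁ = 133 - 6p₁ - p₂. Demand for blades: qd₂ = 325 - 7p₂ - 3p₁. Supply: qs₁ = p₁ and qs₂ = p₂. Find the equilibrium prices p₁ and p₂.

p₁ = 739/53, p₂ = 1876/53

Market 1: 133 - 6p₁ - p₂ = p₁ → 7p₁ + p₂ = 133.
Market 2: 8p₂ + 3p₁ = 325.
Eliminating p₂: 8×(1) − 1×(2) gives 53p₁ = 739, so p₁ = 739/53.
Back-substitute into (2): p₂ = (325 − 3×739/53) / 8 = 1876/53.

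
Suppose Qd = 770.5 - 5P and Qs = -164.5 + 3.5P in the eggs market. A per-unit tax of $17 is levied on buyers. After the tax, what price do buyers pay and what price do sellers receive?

Pre-tax equilibrium: P* = 110, Q* = 220.5.
Tax on buyers shifts demand to Qd = 770.5 − 5(P + 17) = 685.5 - 5P.
685.5 - 5P = -164.5 + 3.5P gives seller price Ps = 100; buyers pay Pb = 100 + 17 = 117.
New quantity: Q = 770.5 − 5(117) = 185.5.

Buyers pay $117, sellers receive $100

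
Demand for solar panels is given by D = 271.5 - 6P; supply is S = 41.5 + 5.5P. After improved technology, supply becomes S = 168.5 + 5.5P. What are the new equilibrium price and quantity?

Original equilibrium: P* = 20, Q* = 151.5.
New equilibrium: 271.5 - 6P = 168.5 + 5.5P, so 103 = 11.5P and P' = 206/23; Q' = 271.5 − 6(206/23) = 10017/46.

P' = 206/23, Q' = 10017/46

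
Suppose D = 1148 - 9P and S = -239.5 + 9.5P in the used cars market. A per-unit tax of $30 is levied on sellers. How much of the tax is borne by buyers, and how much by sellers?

Pre-tax equilibrium: P* = 75, Q* = 473.
Tax on sellers shifts supply to S = -239.5 + 9.5(P − 30) = -524.5 + 9.5P.
1148 - 9P = -524.5 + 9.5P gives buyer price Pb = 3345/37; sellers receive Ps = 3345/37 − 30 = 2235/37.
New quantity: Q = 1148 − 9(3345/37) = 12371/37.
Buyer burden = 3345/37 − 75 = 570/37; seller burden = 75 − 2235/37 = 540/37.

Buyers bear 570/37, sellers bear 540/37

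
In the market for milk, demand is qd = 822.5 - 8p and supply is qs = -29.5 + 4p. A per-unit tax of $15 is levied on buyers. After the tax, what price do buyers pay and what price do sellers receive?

Buyers pay $76, sellers receive $61

Pre-tax equilibrium: p* = 71, q* = 254.5.
Tax on buyers shifts demand to qd = 822.5 − 8(p + 15) = 702.5 - 8p.
702.5 - 8p = -29.5 + 4p gives seller price ps = 61; buyers pay pb = 61 + 15 = 76.
New quantity: q = 822.5 − 8(76) = 214.5.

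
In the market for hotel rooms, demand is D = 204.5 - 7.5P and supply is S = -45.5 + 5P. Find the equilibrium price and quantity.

P* = 20, Q* = 54.5

Set D = S: 204.5 - 7.5P = -45.5 + 5P.
250 = 12.5P, so P* = 20.
Q* = 204.5 − 7.5(20) = 54.5.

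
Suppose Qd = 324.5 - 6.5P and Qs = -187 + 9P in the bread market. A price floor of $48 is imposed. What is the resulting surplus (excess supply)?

Surplus = 232.5

Equilibrium price would be P* = 33, so the floor at 48 binds.
At P = 48: Qd = 12.5, Qs = 245.
Surplus = 245 − 12.5 = 232.5.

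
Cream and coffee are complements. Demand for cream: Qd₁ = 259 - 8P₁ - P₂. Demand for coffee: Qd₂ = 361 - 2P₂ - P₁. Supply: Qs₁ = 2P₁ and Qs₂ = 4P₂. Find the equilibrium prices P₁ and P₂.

P₁ = 1193/59, P₂ = 3351/59

Market 1: 259 - 8P₁ - P₂ = 2P₁ → 10P₁ + P₂ = 259.
Market 2: 6P₂ + P₁ = 361.
Eliminating P₂: 6×(1) − 1×(2) gives 59P₁ = 1193, so P₁ = 1193/59.
Back-substitute into (2): P₂ = (361 − 1×1193/59) / 6 = 3351/59.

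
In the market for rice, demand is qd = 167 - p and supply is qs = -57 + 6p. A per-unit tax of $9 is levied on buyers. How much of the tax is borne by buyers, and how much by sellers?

Buyers bear 54/7, sellers bear 9/7

Pre-tax equilibrium: p* = 32, q* = 135.
Tax on buyers shifts demand to qd = 167 − 1(p + 9) = 158 - p.
158 - p = -57 + 6p gives seller price ps = 215/7; buyers pay pb = 215/7 + 9 = 278/7.
New quantity: q = 167 − 1(278/7) = 891/7.
Buyer burden = 278/7 − 32 = 54/7; seller burden = 32 − 215/7 = 9/7.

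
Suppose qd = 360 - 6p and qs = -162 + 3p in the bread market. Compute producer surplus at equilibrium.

Equilibrium: 360 - 6p = -162 + 3p gives p* = 58, q* = 12.
Supply starts at p = 54 (where qs = 0).
PS = ½(58 − 54)(12) = 24.

Producer surplus = 24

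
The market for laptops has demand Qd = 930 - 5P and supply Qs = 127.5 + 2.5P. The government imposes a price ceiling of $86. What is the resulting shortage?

Shortage = 157.5

Equilibrium price would be P* = 107, so the ceiling at 86 binds.
At P = 86: Qd = 930 − 5(86) = 500, Qs = 127.5 + 2.5(86) = 342.5.
Shortage = 500 − 342.5 = 157.5.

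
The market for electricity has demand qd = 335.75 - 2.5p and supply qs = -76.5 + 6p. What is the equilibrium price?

p* = 48.5

Set qd = qs: 335.75 - 2.5p = -76.5 + 6p.
412.25 = 8.5p, so p* = 48.5.
q* = 335.75 − 2.5(48.5) = 214.5.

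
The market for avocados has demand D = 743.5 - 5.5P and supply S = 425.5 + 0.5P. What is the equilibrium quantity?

Q* = 452

Set D = S: 743.5 - 5.5P = 425.5 + 0.5P.
318 = 6P, so P* = 53.
Q* = 743.5 − 5.5(53) = 452.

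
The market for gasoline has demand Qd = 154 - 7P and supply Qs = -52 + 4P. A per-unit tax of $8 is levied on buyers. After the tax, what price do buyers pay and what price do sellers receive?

Buyers pay 238/11, sellers receive 150/11

Pre-tax equilibrium: P* = 206/11, Q* = 252/11.
Tax on buyers shifts demand to Qd = 154 − 7(P + 8) = 98 - 7P.
98 - 7P = -52 + 4P gives seller price Ps = 150/11; buyers pay Pb = 150/11 + 8 = 238/11.
New quantity: Q = 154 − 7(238/11) = 28/11.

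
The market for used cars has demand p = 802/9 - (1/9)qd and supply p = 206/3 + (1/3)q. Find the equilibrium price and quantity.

p* = 84, q* = 46

Set the two price expressions equal: 802/9 - (1/9)q = 206/3 + (1/3)q.
184/9 = (4/9)q, so q* = 46.
p* = 802/9 − (1/9)(46) = 84.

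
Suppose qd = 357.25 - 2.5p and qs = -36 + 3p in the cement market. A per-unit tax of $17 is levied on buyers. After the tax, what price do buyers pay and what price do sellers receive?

Pre-tax equilibrium: p* = 71.5, q* = 178.5.
Tax on buyers shifts demand to qd = 357.25 − 2.5(p + 17) = 314.75 - 2.5p.
314.75 - 2.5p = -36 + 3p gives seller price ps = 1403/22; buyers pay pb = 1403/22 + 17 = 1777/22.
New quantity: q = 357.25 − 2.5(1777/22) = 3417/22.

Buyers pay 1777/22, sellers receive 1403/22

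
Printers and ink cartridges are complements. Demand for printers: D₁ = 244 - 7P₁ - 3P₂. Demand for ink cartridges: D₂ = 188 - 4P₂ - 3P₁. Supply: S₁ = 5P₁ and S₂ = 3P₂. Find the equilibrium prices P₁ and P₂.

Market 1: 244 - 7P₁ - 3P₂ = 5P₁ → 12P₁ + 3P₂ = 244.
Market 2: 7P₂ + 3P₁ = 188.
Eliminating P₂: 7×(1) − 3×(2) gives 75P₁ = 1144, so P₁ = 1144/75.
Back-substitute into (2): P₂ = (188 − 3×1144/75) / 7 = 20.32.

P₁ = 1144/75, P₂ = 20.32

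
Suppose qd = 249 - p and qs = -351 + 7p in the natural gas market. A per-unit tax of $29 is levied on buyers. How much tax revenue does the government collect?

Tax revenue = 4310.125

Pre-tax equilibrium: p* = 75, q* = 174.
Tax on buyers shifts demand to qd = 249 − 1(p + 29) = 220 - p.
220 - p = -351 + 7p gives seller price ps = 71.375; buyers pay pb = 71.375 + 29 = 100.375.
New quantity: q = 249 − 1(100.375) = 148.625.
Revenue = 29 × 148.625 = 4310.125.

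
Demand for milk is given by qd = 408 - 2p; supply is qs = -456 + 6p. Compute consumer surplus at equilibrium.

Consumer surplus = 9216

Equilibrium: 408 - 2p = -456 + 6p gives p* = 108, q* = 192.
Demand choke price (qd = 0): p = 204.
CS = ½(204 − 108)(192) = 9216.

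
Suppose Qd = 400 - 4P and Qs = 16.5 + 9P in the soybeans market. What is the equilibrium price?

Set Qd = Qs: 400 - 4P = 16.5 + 9P.
383.5 = 13P, so P* = 29.5.
Q* = 400 − 4(29.5) = 282.

P* = 29.5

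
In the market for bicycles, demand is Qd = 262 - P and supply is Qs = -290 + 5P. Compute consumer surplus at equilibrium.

Consumer surplus = 14450

Equilibrium: 262 - P = -290 + 5P gives P* = 92, Q* = 170.
Demand choke price (Qd = 0): P = 262.
CS = ½(262 − 92)(170) = 14450.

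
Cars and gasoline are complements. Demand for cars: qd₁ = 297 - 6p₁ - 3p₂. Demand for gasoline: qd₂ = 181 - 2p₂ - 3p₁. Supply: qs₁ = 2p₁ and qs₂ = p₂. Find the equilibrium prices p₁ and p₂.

p₁ = 23.2, p₂ = 557/15

Market 1: 297 - 6p₁ - 3p₂ = 2p₁ → 8p₁ + 3p₂ = 297.
Market 2: 3p₂ + 3p₁ = 181.
Eliminating p₂: 3×(1) − 3×(2) gives 15p₁ = 348, so p₁ = 23.2.
Back-substitute into (2): p₂ = (181 − 3×23.2) / 3 = 557/15.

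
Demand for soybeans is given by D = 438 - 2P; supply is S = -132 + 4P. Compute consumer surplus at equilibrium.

Consumer surplus = 15376

Equilibrium: 438 - 2P = -132 + 4P gives P* = 95, Q* = 248.
Demand choke price (D = 0): P = 219.
CS = ½(219 − 95)(248) = 15376.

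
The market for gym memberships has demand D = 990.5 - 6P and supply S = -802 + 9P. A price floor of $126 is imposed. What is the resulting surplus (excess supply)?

Surplus = 97.5

Equilibrium price would be P* = 119.5, so the floor at 126 binds.
At P = 126: D = 234.5, S = 332.
Surplus = 332 − 234.5 = 97.5.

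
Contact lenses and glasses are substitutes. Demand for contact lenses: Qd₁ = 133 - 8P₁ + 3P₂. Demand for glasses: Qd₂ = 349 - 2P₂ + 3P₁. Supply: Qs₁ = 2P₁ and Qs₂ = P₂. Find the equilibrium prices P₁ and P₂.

Market 1: 133 - 8P₁ + 3P₂ = 2P₁ → 10P₁ - 3P₂ = 133.
Market 2: 3P₂ - 3P₁ = 349.
Eliminating P₂: 3×(1) + 3×(2) gives 21P₁ = 1446, so P₁ = 482/7.
Back-substitute into (2): P₂ = (349 + 3×482/7) / 3 = 3889/21.

P₁ = 482/7, P₂ = 3889/21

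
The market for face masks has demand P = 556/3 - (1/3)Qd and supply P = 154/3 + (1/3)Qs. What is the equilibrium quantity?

Q* = 201

Set the two price expressions equal: 556/3 - (1/3)Q = 154/3 + (1/3)Q.
134 = (2/3)Q, so Q* = 201.
P* = 556/3 − (1/3)(201) = 355/3.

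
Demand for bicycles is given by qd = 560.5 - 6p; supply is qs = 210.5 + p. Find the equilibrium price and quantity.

p* = 50, q* = 260.5

Set qd = qs: 560.5 - 6p = 210.5 + p.
350 = 7p, so p* = 50.
q* = 560.5 − 6(50) = 260.5.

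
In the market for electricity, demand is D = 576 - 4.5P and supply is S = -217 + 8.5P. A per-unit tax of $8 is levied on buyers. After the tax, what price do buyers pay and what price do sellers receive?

Buyers pay 861/13, sellers receive 757/13

Pre-tax equilibrium: P* = 61, Q* = 301.5.
Tax on buyers shifts demand to D = 576 − 4.5(P + 8) = 540 - 4.5P.
540 - 4.5P = -217 + 8.5P gives seller price Ps = 757/13; buyers pay Pb = 757/13 + 8 = 861/13.
New quantity: Q = 576 − 4.5(861/13) = 7227/26.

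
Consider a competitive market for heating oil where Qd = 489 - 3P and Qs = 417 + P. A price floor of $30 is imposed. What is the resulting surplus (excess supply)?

Equilibrium price would be P* = 18, so the floor at 30 binds.
At P = 30: Qd = 399, Qs = 447.
Surplus = 447 − 399 = 48.

Surplus = 48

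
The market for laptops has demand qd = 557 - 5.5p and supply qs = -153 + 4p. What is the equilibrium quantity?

Set qd = qs: 557 - 5.5p = -153 + 4p.
710 = 9.5p, so p* = 1420/19.
q* = 557 − 5.5(1420/19) = 2773/19.

q* = 2773/19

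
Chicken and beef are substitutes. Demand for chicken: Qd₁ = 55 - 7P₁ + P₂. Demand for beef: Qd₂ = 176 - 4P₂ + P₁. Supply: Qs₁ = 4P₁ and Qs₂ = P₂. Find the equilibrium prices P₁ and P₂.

Market 1: 55 - 7P₁ + P₂ = 4P₁ → 11P₁ - P₂ = 55.
Market 2: 5P₂ - P₁ = 176.
Eliminating P₂: 5×(1) + 1×(2) gives 54P₁ = 451, so P₁ = 451/54.
Back-substitute into (2): P₂ = (176 + 1×451/54) / 5 = 1991/54.

P₁ = 451/54, P₂ = 1991/54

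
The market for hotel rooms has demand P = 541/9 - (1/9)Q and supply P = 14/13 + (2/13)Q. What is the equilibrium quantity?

Set the two price expressions equal: 541/9 - (1/9)Q = 14/13 + (2/13)Q.
6907/117 = (31/117)Q, so Q* = 6907/31.
P* = 541/9 − (1/9)(6907/31) = 1096/31.

Q* = 6907/31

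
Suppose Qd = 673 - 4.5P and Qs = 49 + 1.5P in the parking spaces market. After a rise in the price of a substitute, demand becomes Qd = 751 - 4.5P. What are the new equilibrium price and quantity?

P' = 117, Q' = 224.5

Original equilibrium: P* = 104, Q* = 205.
New equilibrium: 751 - 4.5P = 49 + 1.5P, so 702 = 6P and P' = 117; Q' = 751 − 4.5(117) = 224.5.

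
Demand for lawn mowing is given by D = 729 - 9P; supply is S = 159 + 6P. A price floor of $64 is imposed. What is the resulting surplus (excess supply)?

Surplus = 390

Equilibrium price would be P* = 38, so the floor at 64 binds.
At P = 64: D = 153, S = 543.
Surplus = 543 − 153 = 390.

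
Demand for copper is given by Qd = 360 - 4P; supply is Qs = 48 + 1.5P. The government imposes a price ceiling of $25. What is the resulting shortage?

Shortage = 174.5

Equilibrium price would be P* = 624/11, so the ceiling at 25 binds.
At P = 25: Qd = 360 − 4(25) = 260, Qs = 48 + 1.5(25) = 85.5.
Shortage = 260 − 85.5 = 174.5.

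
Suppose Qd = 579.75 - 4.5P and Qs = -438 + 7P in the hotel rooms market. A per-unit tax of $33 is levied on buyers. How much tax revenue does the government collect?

Tax revenue = 138303/46

Pre-tax equilibrium: P* = 88.5, Q* = 181.5.
Tax on buyers shifts demand to Qd = 579.75 − 4.5(P + 33) = 431.25 - 4.5P.
431.25 - 4.5P = -438 + 7P gives seller price Ps = 3477/46; buyers pay Pb = 3477/46 + 33 = 4995/46.
New quantity: Q = 579.75 − 4.5(4995/46) = 4191/46.
Revenue = 33 × 4191/46 = 138303/46.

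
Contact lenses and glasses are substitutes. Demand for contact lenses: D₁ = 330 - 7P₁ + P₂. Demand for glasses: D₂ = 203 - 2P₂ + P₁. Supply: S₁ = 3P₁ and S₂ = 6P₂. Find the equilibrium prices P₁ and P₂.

P₁ = 2843/79, P₂ = 2360/79

Market 1: 330 - 7P₁ + P₂ = 3P₁ → 10P₁ - P₂ = 330.
Market 2: 8P₂ - P₁ = 203.
Eliminating P₂: 8×(1) + 1×(2) gives 79P₁ = 2843, so P₁ = 2843/79.
Back-substitute into (2): P₂ = (203 + 1×2843/79) / 8 = 2360/79.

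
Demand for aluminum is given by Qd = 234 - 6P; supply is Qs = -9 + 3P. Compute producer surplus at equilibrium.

Equilibrium: 234 - 6P = -9 + 3P gives P* = 27, Q* = 72.
Supply starts at P = 3 (where Qs = 0).
PS = ½(27 − 3)(72) = 864.

Producer surplus = 864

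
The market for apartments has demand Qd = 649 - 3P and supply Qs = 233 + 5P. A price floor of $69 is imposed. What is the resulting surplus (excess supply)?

Equilibrium price would be P* = 52, so the floor at 69 binds.
At P = 69: Qd = 442, Qs = 578.
Surplus = 578 − 442 = 136.

Surplus = 136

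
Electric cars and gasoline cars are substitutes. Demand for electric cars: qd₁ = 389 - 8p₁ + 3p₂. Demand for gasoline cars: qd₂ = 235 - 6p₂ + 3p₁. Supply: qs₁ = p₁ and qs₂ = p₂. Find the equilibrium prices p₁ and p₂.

Market 1: 389 - 8p₁ + 3p₂ = p₁ → 9p₁ - 3p₂ = 389.
Market 2: 7p₂ - 3p₁ = 235.
Eliminating p₂: 7×(1) + 3×(2) gives 54p₁ = 3428, so p₁ = 1714/27.
Back-substitute into (2): p₂ = (235 + 3×1714/27) / 7 = 547/9.

p₁ = 1714/27, p₂ = 547/9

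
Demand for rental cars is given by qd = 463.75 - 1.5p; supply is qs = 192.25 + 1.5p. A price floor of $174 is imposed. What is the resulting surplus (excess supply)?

Equilibrium price would be p* = 90.5, so the floor at 174 binds.
At p = 174: qd = 202.75, qs = 453.25.
Surplus = 453.25 − 202.75 = 250.5.

Surplus = 250.5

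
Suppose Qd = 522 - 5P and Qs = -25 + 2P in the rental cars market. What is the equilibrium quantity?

Set Qd = Qs: 522 - 5P = -25 + 2P.
547 = 7P, so P* = 547/7.
Q* = 522 − 5(547/7) = 919/7.

Q* = 919/7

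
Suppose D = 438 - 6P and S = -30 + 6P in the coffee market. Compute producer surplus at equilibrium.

Producer surplus = 3468

Equilibrium: 438 - 6P = -30 + 6P gives P* = 39, Q* = 204.
Supply starts at P = 5 (where S = 0).
PS = ½(39 − 5)(204) = 3468.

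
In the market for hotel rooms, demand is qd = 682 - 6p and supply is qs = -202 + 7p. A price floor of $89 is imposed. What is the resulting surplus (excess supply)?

Equilibrium price would be p* = 68, so the floor at 89 binds.
At p = 89: qd = 148, qs = 421.
Surplus = 421 − 148 = 273.

Surplus = 273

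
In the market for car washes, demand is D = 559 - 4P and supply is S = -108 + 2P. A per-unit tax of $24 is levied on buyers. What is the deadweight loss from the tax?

Deadweight loss = 384

Pre-tax equilibrium: P* = 667/6, Q* = 343/3.
Tax on buyers shifts demand to D = 559 − 4(P + 24) = 463 - 4P.
463 - 4P = -108 + 2P gives seller price Ps = 571/6; buyers pay Pb = 571/6 + 24 = 715/6.
New quantity: Q = 559 − 4(715/6) = 247/3.
DWL = ½ × 24 × (343/3 − 247/3) = 384.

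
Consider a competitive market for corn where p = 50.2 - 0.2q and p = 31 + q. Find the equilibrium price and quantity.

Set the two price expressions equal: 50.2 - 0.2q = 31 + q.
19.2 = 1.2q, so q* = 16.
p* = 50.2 − (0.2)(16) = 47.

p* = 47, q* = 16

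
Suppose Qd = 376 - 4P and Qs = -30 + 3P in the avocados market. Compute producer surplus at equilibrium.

Equilibrium: 376 - 4P = -30 + 3P gives P* = 58, Q* = 144.
Supply starts at P = 10 (where Qs = 0).
PS = ½(58 − 10)(144) = 3456.

Producer surplus = 3456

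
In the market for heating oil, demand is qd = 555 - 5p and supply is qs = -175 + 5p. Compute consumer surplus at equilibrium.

Equilibrium: 555 - 5p = -175 + 5p gives p* = 73, q* = 190.
Demand choke price (qd = 0): p = 111.
CS = ½(111 − 73)(190) = 3610.

Consumer surplus = 3610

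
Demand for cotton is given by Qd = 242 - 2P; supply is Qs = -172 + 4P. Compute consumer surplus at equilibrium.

Equilibrium: 242 - 2P = -172 + 4P gives P* = 69, Q* = 104.
Demand choke price (Qd = 0): P = 121.
CS = ½(121 − 69)(104) = 2704.

Consumer surplus = 2704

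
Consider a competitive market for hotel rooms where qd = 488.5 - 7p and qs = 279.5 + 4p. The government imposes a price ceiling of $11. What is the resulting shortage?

Shortage = 88

Equilibrium price would be p* = 19, so the ceiling at 11 binds.
At p = 11: qd = 488.5 − 7(11) = 411.5, qs = 279.5 + 4(11) = 323.5.
Shortage = 411.5 − 323.5 = 88.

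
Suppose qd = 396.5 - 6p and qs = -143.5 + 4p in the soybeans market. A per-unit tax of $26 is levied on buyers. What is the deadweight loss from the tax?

Deadweight loss = 811.2

Pre-tax equilibrium: p* = 54, q* = 72.5.
Tax on buyers shifts demand to qd = 396.5 − 6(p + 26) = 240.5 - 6p.
240.5 - 6p = -143.5 + 4p gives seller price ps = 38.4; buyers pay pb = 38.4 + 26 = 64.4.
New quantity: q = 396.5 − 6(64.4) = 10.1.
DWL = ½ × 26 × (72.5 − 10.1) = 811.2.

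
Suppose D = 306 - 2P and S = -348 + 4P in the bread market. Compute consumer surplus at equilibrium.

Equilibrium: 306 - 2P = -348 + 4P gives P* = 109, Q* = 88.
Demand choke price (D = 0): P = 153.
CS = ½(153 − 109)(88) = 1936.

Consumer surplus = 1936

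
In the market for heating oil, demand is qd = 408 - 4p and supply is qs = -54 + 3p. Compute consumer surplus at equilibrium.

Equilibrium: 408 - 4p = -54 + 3p gives p* = 66, q* = 144.
Demand choke price (qd = 0): p = 102.
CS = ½(102 − 66)(144) = 2592.

Consumer surplus = 2592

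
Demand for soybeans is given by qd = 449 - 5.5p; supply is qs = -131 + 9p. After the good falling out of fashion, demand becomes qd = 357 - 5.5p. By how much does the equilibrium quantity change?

Original equilibrium: p* = 40, q* = 229.
New equilibrium: 357 - 5.5p = -131 + 9p, so 488 = 14.5p and p' = 976/29; q' = 357 − 5.5(976/29) = 4985/29.
Change in quantity: 4985/29 − 229 = -1656/29.

Δq = -1656/29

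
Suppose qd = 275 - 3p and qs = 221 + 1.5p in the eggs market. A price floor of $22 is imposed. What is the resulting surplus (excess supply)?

Equilibrium price would be p* = 12, so the floor at 22 binds.
At p = 22: qd = 209, qs = 254.
Surplus = 254 − 209 = 45.

Surplus = 45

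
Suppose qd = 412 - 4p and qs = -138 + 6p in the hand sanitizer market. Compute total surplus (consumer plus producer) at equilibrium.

Equilibrium: 412 - 4p = -138 + 6p gives p* = 55, q* = 192.
Demand choke price: p = 103; supply starts at p = 23.
CS = ½(103 − 55)(192) = 4608; PS = ½(55 − 23)(192) = 3072.

Total surplus = 7680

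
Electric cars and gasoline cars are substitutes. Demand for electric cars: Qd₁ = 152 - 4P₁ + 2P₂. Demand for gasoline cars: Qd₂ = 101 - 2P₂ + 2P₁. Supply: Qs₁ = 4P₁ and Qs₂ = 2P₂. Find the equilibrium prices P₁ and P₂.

Market 1: 152 - 4P₁ + 2P₂ = 4P₁ → 8P₁ - 2P₂ = 152.
Market 2: 4P₂ - 2P₁ = 101.
Eliminating P₂: 4×(1) + 2×(2) gives 28P₁ = 810, so P₁ = 405/14.
Back-substitute into (2): P₂ = (101 + 2×405/14) / 4 = 278/7.

P₁ = 405/14, P₂ = 278/7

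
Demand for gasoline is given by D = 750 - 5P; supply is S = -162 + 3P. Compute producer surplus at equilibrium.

Equilibrium: 750 - 5P = -162 + 3P gives P* = 114, Q* = 180.
Supply starts at P = 54 (where S = 0).
PS = ½(114 − 54)(180) = 5400.

Producer surplus = 5400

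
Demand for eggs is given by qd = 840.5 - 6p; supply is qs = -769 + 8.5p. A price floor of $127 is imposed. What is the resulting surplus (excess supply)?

Surplus = 232

Equilibrium price would be p* = 111, so the floor at 127 binds.
At p = 127: qd = 78.5, qs = 310.5.
Surplus = 310.5 − 78.5 = 232.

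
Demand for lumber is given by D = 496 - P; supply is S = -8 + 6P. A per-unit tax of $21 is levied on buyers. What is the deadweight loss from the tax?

Pre-tax equilibrium: P* = 72, Q* = 424.
Tax on buyers shifts demand to D = 496 − 1(P + 21) = 475 - P.
475 - P = -8 + 6P gives seller price Ps = 69; buyers pay Pb = 69 + 21 = 90.
New quantity: Q = 496 − 1(90) = 406.
DWL = ½ × 21 × (424 − 406) = 189.

Deadweight loss = 189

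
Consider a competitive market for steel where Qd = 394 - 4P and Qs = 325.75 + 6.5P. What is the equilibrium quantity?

Q* = 368

Set Qd = Qs: 394 - 4P = 325.75 + 6.5P.
68.25 = 10.5P, so P* = 6.5.
Q* = 394 − 4(6.5) = 368.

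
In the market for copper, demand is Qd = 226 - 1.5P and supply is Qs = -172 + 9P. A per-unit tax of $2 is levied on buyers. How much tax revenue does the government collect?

Pre-tax equilibrium: P* = 796/21, Q* = 1184/7.
Tax on buyers shifts demand to Qd = 226 − 1.5(P + 2) = 223 - 1.5P.
223 - 1.5P = -172 + 9P gives seller price Ps = 790/21; buyers pay Pb = 790/21 + 2 = 832/21.
New quantity: Q = 226 − 1.5(832/21) = 1166/7.
Revenue = 2 × 1166/7 = 2332/7.

Tax revenue = 2332/7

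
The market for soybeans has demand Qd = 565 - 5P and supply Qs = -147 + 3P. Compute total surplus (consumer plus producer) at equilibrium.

Total surplus = 3840

Equilibrium: 565 - 5P = -147 + 3P gives P* = 89, Q* = 120.
Demand choke price: P = 113; supply starts at P = 49.
CS = ½(113 − 89)(120) = 1440; PS = ½(89 − 49)(120) = 2400.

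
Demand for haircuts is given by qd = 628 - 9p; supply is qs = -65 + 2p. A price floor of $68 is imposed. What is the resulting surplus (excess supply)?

Surplus = 55

Equilibrium price would be p* = 63, so the floor at 68 binds.
At p = 68: qd = 16, qs = 71.
Surplus = 71 − 16 = 55.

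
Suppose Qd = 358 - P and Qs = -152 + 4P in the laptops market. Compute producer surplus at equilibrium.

Producer surplus = 8192

Equilibrium: 358 - P = -152 + 4P gives P* = 102, Q* = 256.
Supply starts at P = 38 (where Qs = 0).
PS = ½(102 − 38)(256) = 8192.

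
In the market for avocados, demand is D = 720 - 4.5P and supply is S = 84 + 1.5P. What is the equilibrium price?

Set D = S: 720 - 4.5P = 84 + 1.5P.
636 = 6P, so P* = 106.
Q* = 720 − 4.5(106) = 243.

P* = 106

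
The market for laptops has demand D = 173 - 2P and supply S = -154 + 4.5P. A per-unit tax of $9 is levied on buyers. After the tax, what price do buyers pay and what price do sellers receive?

Pre-tax equilibrium: P* = 654/13, Q* = 941/13.
Tax on buyers shifts demand to D = 173 − 2(P + 9) = 155 - 2P.
155 - 2P = -154 + 4.5P gives seller price Ps = 618/13; buyers pay Pb = 618/13 + 9 = 735/13.
New quantity: Q = 173 − 2(735/13) = 779/13.

Buyers pay 735/13, sellers receive 618/13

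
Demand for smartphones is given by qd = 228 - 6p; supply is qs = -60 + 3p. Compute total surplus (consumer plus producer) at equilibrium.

Equilibrium: 228 - 6p = -60 + 3p gives p* = 32, q* = 36.
Demand choke price: p = 38; supply starts at p = 20.
CS = ½(38 − 32)(36) = 108; PS = ½(32 − 20)(36) = 216.

Total surplus = 324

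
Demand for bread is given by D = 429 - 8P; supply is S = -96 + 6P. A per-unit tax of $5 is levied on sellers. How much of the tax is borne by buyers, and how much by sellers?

Pre-tax equilibrium: P* = 37.5, Q* = 129.
Tax on sellers shifts supply to S = -96 + 6(P − 5) = -126 + 6P.
429 - 8P = -126 + 6P gives buyer price Pb = 555/14; sellers receive Ps = 555/14 − 5 = 485/14.
New quantity: Q = 429 − 8(555/14) = 783/7.
Buyer burden = 555/14 − 37.5 = 15/7; seller burden = 37.5 − 485/14 = 20/7.

Buyers bear 15/7, sellers bear 20/7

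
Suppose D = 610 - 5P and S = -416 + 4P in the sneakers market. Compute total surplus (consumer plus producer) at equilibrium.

Total surplus = 360

Equilibrium: 610 - 5P = -416 + 4P gives P* = 114, Q* = 40.
Demand choke price: P = 122; supply starts at P = 104.
CS = ½(122 − 114)(40) = 160; PS = ½(114 − 104)(40) = 200.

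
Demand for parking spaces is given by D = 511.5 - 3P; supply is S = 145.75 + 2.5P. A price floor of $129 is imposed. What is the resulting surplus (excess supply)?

Equilibrium price would be P* = 66.5, so the floor at 129 binds.
At P = 129: D = 124.5, S = 468.25.
Surplus = 468.25 − 124.5 = 343.75.

Surplus = 343.75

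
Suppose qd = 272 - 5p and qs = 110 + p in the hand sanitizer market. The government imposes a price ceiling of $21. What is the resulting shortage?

Shortage = 36

Equilibrium price would be p* = 27, so the ceiling at 21 binds.
At p = 21: qd = 272 − 5(21) = 167, qs = 110 + 1(21) = 131.
Shortage = 167 − 131 = 36.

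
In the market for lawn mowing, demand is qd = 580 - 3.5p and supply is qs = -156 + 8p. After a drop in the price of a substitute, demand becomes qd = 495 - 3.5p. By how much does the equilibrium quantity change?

Original equilibrium: p* = 64, q* = 356.
New equilibrium: 495 - 3.5p = -156 + 8p, so 651 = 11.5p and p' = 1302/23; q' = 495 − 3.5(1302/23) = 6828/23.
Change in quantity: 6828/23 − 356 = -1360/23.

Δq = -1360/23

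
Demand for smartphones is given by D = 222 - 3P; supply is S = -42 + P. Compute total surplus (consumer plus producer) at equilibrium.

Total surplus = 384

Equilibrium: 222 - 3P = -42 + P gives P* = 66, Q* = 24.
Demand choke price: P = 74; supply starts at P = 42.
CS = ½(74 − 66)(24) = 96; PS = ½(66 − 42)(24) = 288.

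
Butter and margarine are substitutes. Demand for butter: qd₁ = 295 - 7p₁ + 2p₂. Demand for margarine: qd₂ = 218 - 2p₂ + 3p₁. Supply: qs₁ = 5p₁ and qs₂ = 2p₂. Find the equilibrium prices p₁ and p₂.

p₁ = 808/21, p₂ = 1167/14

Market 1: 295 - 7p₁ + 2p₂ = 5p₁ → 12p₁ - 2p₂ = 295.
Market 2: 4p₂ - 3p₁ = 218.
Eliminating p₂: 4×(1) + 2×(2) gives 42p₁ = 1616, so p₁ = 808/21.
Back-substitute into (2): p₂ = (218 + 3×808/21) / 4 = 1167/14.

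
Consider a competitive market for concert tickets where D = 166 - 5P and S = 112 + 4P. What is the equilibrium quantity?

Q* = 136

Set D = S: 166 - 5P = 112 + 4P.
54 = 9P, so P* = 6.
Q* = 166 − 5(6) = 136.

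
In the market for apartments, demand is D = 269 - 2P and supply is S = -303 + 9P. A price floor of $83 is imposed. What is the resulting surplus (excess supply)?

Equilibrium price would be P* = 52, so the floor at 83 binds.
At P = 83: D = 103, S = 444.
Surplus = 444 − 103 = 341.

Surplus = 341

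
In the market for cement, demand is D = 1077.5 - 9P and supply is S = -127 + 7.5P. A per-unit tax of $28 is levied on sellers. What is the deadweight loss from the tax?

Pre-tax equilibrium: P* = 73, Q* = 420.5.
Tax on sellers shifts supply to S = -127 + 7.5(P − 28) = -337 + 7.5P.
1077.5 - 9P = -337 + 7.5P gives buyer price Pb = 943/11; sellers receive Ps = 943/11 − 28 = 635/11.
New quantity: Q = 1077.5 − 9(943/11) = 6731/22.
DWL = ½ × 28 × (420.5 − 6731/22) = 17640/11.

Deadweight loss = 17640/11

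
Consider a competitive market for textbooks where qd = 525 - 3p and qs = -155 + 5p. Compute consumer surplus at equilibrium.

Consumer surplus = 12150

Equilibrium: 525 - 3p = -155 + 5p gives p* = 85, q* = 270.
Demand choke price (qd = 0): p = 175.
CS = ½(175 − 85)(270) = 12150.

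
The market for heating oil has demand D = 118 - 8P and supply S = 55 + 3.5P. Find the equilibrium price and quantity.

Set D = S: 118 - 8P = 55 + 3.5P.
63 = 11.5P, so P* = 126/23.
Q* = 118 − 8(126/23) = 1706/23.

P* = 126/23, Q* = 1706/23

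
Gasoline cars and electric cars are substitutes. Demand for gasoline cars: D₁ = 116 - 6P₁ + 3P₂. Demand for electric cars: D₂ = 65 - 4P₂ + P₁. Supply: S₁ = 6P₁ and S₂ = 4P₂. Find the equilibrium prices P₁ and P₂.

P₁ = 1123/93, P₂ = 896/93

Market 1: 116 - 6P₁ + 3P₂ = 6P₁ → 12P₁ - 3P₂ = 116.
Market 2: 8P₂ - P₁ = 65.
Eliminating P₂: 8×(1) + 3×(2) gives 93P₁ = 1123, so P₁ = 1123/93.
Back-substitute into (2): P₂ = (65 + 1×1123/93) / 8 = 896/93.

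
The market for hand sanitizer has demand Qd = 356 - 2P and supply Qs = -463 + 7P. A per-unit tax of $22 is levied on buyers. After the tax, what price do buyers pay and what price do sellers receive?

Pre-tax equilibrium: P* = 91, Q* = 174.
Tax on buyers shifts demand to Qd = 356 − 2(P + 22) = 312 - 2P.
312 - 2P = -463 + 7P gives seller price Ps = 775/9; buyers pay Pb = 775/9 + 22 = 973/9.
New quantity: Q = 356 − 2(973/9) = 1258/9.

Buyers pay 973/9, sellers receive 775/9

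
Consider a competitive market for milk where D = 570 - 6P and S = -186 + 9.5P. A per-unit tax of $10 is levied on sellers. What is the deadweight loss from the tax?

Pre-tax equilibrium: P* = 1512/31, Q* = 8598/31.
Tax on sellers shifts supply to S = -186 + 9.5(P − 10) = -281 + 9.5P.
570 - 6P = -281 + 9.5P gives buyer price Pb = 1702/31; sellers receive Ps = 1702/31 − 10 = 1392/31.
New quantity: Q = 570 − 6(1702/31) = 7458/31.
DWL = ½ × 10 × (8598/31 − 7458/31) = 5700/31.

Deadweight loss = 5700/31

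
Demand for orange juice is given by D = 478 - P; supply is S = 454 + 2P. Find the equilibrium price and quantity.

P* = 8, Q* = 470

Set D = S: 478 - P = 454 + 2P.
24 = 3P, so P* = 8.
Q* = 478 − 1(8) = 470.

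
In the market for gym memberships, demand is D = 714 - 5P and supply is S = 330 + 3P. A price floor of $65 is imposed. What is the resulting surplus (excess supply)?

Surplus = 136

Equilibrium price would be P* = 48, so the floor at 65 binds.
At P = 65: D = 389, S = 525.
Surplus = 525 − 389 = 136.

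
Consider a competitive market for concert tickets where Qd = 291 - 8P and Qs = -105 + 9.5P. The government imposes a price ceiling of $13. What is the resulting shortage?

Equilibrium price would be P* = 792/35, so the ceiling at 13 binds.
At P = 13: Qd = 291 − 8(13) = 187, Qs = -105 + 9.5(13) = 18.5.
Shortage = 187 − 18.5 = 168.5.

Shortage = 168.5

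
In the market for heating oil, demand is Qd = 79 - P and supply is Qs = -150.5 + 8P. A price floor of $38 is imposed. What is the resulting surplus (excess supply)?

Surplus = 112.5

Equilibrium price would be P* = 25.5, so the floor at 38 binds.
At P = 38: Qd = 41, Qs = 153.5.
Surplus = 153.5 − 41 = 112.5.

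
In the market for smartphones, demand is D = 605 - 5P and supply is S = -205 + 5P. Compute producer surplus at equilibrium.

Equilibrium: 605 - 5P = -205 + 5P gives P* = 81, Q* = 200.
Supply starts at P = 41 (where S = 0).
PS = ½(81 − 41)(200) = 4000.

Producer surplus = 4000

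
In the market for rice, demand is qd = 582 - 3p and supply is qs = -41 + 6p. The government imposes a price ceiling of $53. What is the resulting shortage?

Equilibrium price would be p* = 623/9, so the ceiling at 53 binds.
At p = 53: qd = 582 − 3(53) = 423, qs = -41 + 6(53) = 277.
Shortage = 423 − 277 = 146.

Shortage = 146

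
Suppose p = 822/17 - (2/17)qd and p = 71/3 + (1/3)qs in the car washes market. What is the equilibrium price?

Set the two price expressions equal: 822/17 - (2/17)q = 71/3 + (1/3)q.
1259/51 = (23/51)q, so q* = 1259/23.
p* = 822/17 − (2/17)(1259/23) = 964/23.

p* = 964/23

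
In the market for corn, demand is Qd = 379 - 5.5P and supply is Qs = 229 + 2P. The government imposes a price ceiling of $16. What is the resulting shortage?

Shortage = 30

Equilibrium price would be P* = 20, so the ceiling at 16 binds.
At P = 16: Qd = 379 − 5.5(16) = 291, Qs = 229 + 2(16) = 261.
Shortage = 291 − 261 = 30.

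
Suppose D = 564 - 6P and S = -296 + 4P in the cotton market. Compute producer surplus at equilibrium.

Producer surplus = 288

Equilibrium: 564 - 6P = -296 + 4P gives P* = 86, Q* = 48.
Supply starts at P = 74 (where S = 0).
PS = ½(86 − 74)(48) = 288.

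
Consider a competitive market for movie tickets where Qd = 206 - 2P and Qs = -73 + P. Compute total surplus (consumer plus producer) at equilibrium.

Total surplus = 300

Equilibrium: 206 - 2P = -73 + P gives P* = 93, Q* = 20.
Demand choke price: P = 103; supply starts at P = 73.
CS = ½(103 − 93)(20) = 100; PS = ½(93 − 73)(20) = 200.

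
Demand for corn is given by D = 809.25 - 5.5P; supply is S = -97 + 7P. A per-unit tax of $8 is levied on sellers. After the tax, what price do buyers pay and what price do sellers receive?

Buyers pay $76.98, sellers receive $68.98

Pre-tax equilibrium: P* = 72.5, Q* = 410.5.
Tax on sellers shifts supply to S = -97 + 7(P − 8) = -153 + 7P.
809.25 - 5.5P = -153 + 7P gives buyer price Pb = 76.98; sellers receive Ps = 76.98 − 8 = 68.98.
New quantity: Q = 809.25 − 5.5(76.98) = 385.86.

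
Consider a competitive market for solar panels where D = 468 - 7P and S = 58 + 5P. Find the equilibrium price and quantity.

P* = 205/6, Q* = 1373/6

Set D = S: 468 - 7P = 58 + 5P.
410 = 12P, so P* = 205/6.
Q* = 468 − 7(205/6) = 1373/6.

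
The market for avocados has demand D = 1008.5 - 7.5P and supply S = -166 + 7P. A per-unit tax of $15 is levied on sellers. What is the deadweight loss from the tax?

Pre-tax equilibrium: P* = 81, Q* = 401.
Tax on sellers shifts supply to S = -166 + 7(P − 15) = -271 + 7P.
1008.5 - 7.5P = -271 + 7P gives buyer price Pb = 2559/29; sellers receive Ps = 2559/29 − 15 = 2124/29.
New quantity: Q = 1008.5 − 7.5(2559/29) = 10054/29.
DWL = ½ × 15 × (401 − 10054/29) = 23625/58.

Deadweight loss = 23625/58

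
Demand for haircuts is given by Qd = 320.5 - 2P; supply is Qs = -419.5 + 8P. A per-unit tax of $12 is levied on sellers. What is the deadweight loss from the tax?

Pre-tax equilibrium: P* = 74, Q* = 172.5.
Tax on sellers shifts supply to Qs = -419.5 + 8(P − 12) = -515.5 + 8P.
320.5 - 2P = -515.5 + 8P gives buyer price Pb = 83.6; sellers receive Ps = 83.6 − 12 = 71.6.
New quantity: Q = 320.5 − 2(83.6) = 153.3.
DWL = ½ × 12 × (172.5 − 153.3) = 115.2.

Deadweight loss = 115.2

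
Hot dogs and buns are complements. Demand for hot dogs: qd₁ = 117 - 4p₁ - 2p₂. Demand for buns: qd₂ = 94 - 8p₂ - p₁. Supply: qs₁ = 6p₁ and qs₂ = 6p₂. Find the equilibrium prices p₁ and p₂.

p₁ = 725/69, p₂ = 823/138

Market 1: 117 - 4p₁ - 2p₂ = 6p₁ → 10p₁ + 2p₂ = 117.
Market 2: 14p₂ + p₁ = 94.
Eliminating p₂: 14×(1) − 2×(2) gives 138p₁ = 1450, so p₁ = 725/69.
Back-substitute into (2): p₂ = (94 − 1×725/69) / 14 = 823/138.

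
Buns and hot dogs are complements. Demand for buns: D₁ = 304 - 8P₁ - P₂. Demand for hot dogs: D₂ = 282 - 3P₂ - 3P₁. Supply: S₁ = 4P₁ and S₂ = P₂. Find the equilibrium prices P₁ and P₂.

Market 1: 304 - 8P₁ - P₂ = 4P₁ → 12P₁ + P₂ = 304.
Market 2: 4P₂ + 3P₁ = 282.
Eliminating P₂: 4×(1) − 1×(2) gives 45P₁ = 934, so P₁ = 934/45.
Back-substitute into (2): P₂ = (282 − 3×934/45) / 4 = 824/15.

P₁ = 934/45, P₂ = 824/15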